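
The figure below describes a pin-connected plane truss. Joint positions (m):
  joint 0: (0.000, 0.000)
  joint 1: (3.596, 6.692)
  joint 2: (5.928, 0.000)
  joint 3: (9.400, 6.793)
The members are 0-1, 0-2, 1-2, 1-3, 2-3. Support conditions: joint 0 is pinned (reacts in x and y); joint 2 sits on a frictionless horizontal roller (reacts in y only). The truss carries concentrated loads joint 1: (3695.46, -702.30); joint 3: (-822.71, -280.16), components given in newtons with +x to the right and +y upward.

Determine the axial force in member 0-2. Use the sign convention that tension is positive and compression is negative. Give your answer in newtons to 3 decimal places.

N=4 nodes, M=5 members, R=3 reactions → 2N=8, M+R=8
member 0 (0-1): L=7.5970, (cx,cy)=(0.4733,0.8809)
member 1 (0-2): L=5.9280, (cx,cy)=(1.0000,0.0000)
member 2 (1-2): L=7.0867, (cx,cy)=(0.3291,-0.9443)
member 3 (1-3): L=5.8049, (cx,cy)=(0.9998,0.0174)
member 4 (2-3): L=7.6289, (cx,cy)=(0.4551,0.8904)
solve A·x = −loads:
  F[0-1] = +3538.2767 N (tension)
  F[0-2] = +1197.9205 N (tension)
  F[1-2] = -4056.9633 N (compression)
  F[1-3] = -685.7181 N (compression)
  F[2-3] = -301.2343 N (compression)
  Rx@0 = -2872.7500 N
  Ry@0 = -3116.7850 N
  Ry@2 = +4099.2450 N

1197.921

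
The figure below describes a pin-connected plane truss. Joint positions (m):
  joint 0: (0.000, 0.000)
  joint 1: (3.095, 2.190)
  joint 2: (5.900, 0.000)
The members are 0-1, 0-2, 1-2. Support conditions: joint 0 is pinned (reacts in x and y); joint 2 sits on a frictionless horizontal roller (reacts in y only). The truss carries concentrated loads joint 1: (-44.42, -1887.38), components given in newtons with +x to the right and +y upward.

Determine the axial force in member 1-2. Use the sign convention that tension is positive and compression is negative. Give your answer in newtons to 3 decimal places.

N=3 nodes, M=3 members, R=3 reactions → 2N=6, M+R=6
member 0 (0-1): L=3.7915, (cx,cy)=(0.8163,0.5776)
member 1 (0-2): L=5.9000, (cx,cy)=(1.0000,0.0000)
member 2 (1-2): L=3.5587, (cx,cy)=(0.7882,-0.6154)
solve A·x = −loads:
  F[0-1] = -1582.0117 N (compression)
  F[0-2] = +1246.9911 N (tension)
  F[1-2] = -1582.0423 N (compression)
  Rx@0 = +44.4200 N
  Ry@0 = +913.7933 N
  Ry@2 = +973.5867 N

-1582.042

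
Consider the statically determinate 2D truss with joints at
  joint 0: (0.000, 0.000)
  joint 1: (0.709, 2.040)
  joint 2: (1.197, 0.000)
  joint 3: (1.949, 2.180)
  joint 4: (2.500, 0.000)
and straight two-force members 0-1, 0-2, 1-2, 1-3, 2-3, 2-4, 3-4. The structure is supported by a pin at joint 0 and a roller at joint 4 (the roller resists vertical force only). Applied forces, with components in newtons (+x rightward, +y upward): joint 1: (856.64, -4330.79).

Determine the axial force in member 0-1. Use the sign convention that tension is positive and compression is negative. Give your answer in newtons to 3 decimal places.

-2544.586

N=5 nodes, M=7 members, R=3 reactions → 2N=10, M+R=10
member 0 (0-1): L=2.1597, (cx,cy)=(0.3283,0.9446)
member 1 (0-2): L=1.1970, (cx,cy)=(1.0000,0.0000)
member 2 (1-2): L=2.0976, (cx,cy)=(0.2327,-0.9726)
member 3 (1-3): L=1.2479, (cx,cy)=(0.9937,0.1122)
member 4 (2-3): L=2.3061, (cx,cy)=(0.3261,0.9453)
member 5 (2-4): L=1.3030, (cx,cy)=(1.0000,0.0000)
member 6 (3-4): L=2.2486, (cx,cy)=(0.2450,-0.9695)
solve A·x = −loads:
  F[0-1] = -2544.5858 N (compression)
  F[0-2] = +1691.9948 N (tension)
  F[1-2] = -2120.7491 N (compression)
  F[1-3] = -1206.2142 N (compression)
  F[2-3] = +2181.8229 N (tension)
  F[2-4] = +487.1119 N (tension)
  F[3-4] = -1987.8366 N (compression)
  Rx@0 = -856.6400 N
  Ry@0 = +2403.5597 N
  Ry@4 = +1927.2303 N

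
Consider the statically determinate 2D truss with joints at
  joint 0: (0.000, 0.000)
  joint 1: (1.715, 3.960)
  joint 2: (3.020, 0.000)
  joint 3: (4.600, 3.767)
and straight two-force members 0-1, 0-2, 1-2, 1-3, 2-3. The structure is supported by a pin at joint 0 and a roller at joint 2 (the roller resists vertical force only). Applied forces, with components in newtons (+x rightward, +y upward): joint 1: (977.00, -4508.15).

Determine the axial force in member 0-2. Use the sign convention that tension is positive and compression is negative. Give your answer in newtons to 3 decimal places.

N=4 nodes, M=5 members, R=3 reactions → 2N=8, M+R=8
member 0 (0-1): L=4.3154, (cx,cy)=(0.3974,0.9176)
member 1 (0-2): L=3.0200, (cx,cy)=(1.0000,0.0000)
member 2 (1-2): L=4.1695, (cx,cy)=(0.3130,-0.9498)
member 3 (1-3): L=2.8914, (cx,cy)=(0.9978,-0.0667)
member 4 (2-3): L=4.0849, (cx,cy)=(0.3868,0.9222)
solve A·x = −loads:
  F[0-1] = -726.8196 N (compression)
  F[0-2] = +1265.8471 N (tension)
  F[1-2] = -4044.3934 N (compression)
  F[1-3] = +0.0000 N (tension)
  F[2-3] = -0.0000 N (compression)
  Rx@0 = -977.0000 N
  Ry@0 = +666.9589 N
  Ry@2 = +3841.1911 N

1265.847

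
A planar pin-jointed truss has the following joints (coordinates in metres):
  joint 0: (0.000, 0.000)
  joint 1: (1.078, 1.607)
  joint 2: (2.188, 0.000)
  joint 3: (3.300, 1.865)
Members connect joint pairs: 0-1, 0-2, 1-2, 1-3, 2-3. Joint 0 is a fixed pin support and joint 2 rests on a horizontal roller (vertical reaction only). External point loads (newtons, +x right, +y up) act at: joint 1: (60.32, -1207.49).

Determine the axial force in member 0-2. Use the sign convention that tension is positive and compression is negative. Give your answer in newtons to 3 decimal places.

N=4 nodes, M=5 members, R=3 reactions → 2N=8, M+R=8
member 0 (0-1): L=1.9351, (cx,cy)=(0.5571,0.8305)
member 1 (0-2): L=2.1880, (cx,cy)=(1.0000,0.0000)
member 2 (1-2): L=1.9531, (cx,cy)=(0.5683,-0.8228)
member 3 (1-3): L=2.2369, (cx,cy)=(0.9933,0.1153)
member 4 (2-3): L=2.1714, (cx,cy)=(0.5121,0.8589)
solve A·x = −loads:
  F[0-1] = -684.2887 N (compression)
  F[0-2] = +441.5256 N (tension)
  F[1-2] = -776.8811 N (compression)
  F[1-3] = +0.0000 N (tension)
  F[2-3] = -0.0000 N (compression)
  Rx@0 = -60.3200 N
  Ry@0 = +568.2722 N
  Ry@2 = +639.2178 N

441.526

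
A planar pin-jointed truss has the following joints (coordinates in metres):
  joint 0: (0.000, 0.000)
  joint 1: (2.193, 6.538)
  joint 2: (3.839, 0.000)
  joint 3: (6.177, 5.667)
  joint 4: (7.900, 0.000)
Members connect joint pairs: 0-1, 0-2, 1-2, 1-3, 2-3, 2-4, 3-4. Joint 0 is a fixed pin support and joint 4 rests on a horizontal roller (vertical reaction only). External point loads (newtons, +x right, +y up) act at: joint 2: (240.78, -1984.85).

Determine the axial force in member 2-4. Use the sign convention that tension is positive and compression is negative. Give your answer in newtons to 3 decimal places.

N=5 nodes, M=7 members, R=3 reactions → 2N=10, M+R=10
member 0 (0-1): L=6.8960, (cx,cy)=(0.3180,0.9481)
member 1 (0-2): L=3.8390, (cx,cy)=(1.0000,0.0000)
member 2 (1-2): L=6.7420, (cx,cy)=(0.2441,-0.9697)
member 3 (1-3): L=4.0781, (cx,cy)=(0.9769,-0.2136)
member 4 (2-3): L=6.1303, (cx,cy)=(0.3814,0.9244)
member 5 (2-4): L=4.0610, (cx,cy)=(1.0000,0.0000)
member 6 (3-4): L=5.9231, (cx,cy)=(0.2909,-0.9568)
solve A·x = −loads:
  F[0-1] = -1076.1811 N (compression)
  F[0-2] = +583.0173 N (tension)
  F[1-2] = +1195.0863 N (tension)
  F[1-3] = -648.9813 N (compression)
  F[2-3] = +893.4567 N (tension)
  F[2-4] = +293.2586 N (tension)
  F[3-4] = -1008.1327 N (compression)
  Rx@0 = -240.7800 N
  Ry@0 = +1020.3134 N
  Ry@4 = +964.5366 N

293.259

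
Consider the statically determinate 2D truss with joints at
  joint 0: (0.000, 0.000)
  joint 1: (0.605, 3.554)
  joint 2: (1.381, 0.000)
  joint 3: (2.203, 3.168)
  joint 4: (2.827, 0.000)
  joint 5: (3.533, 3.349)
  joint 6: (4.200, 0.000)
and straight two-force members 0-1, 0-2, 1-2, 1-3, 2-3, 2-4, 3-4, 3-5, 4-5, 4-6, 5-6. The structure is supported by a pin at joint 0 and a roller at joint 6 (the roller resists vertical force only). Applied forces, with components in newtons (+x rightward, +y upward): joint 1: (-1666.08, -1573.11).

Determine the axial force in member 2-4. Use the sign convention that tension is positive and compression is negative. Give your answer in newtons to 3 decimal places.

N=7 nodes, M=11 members, R=3 reactions → 2N=14, M+R=14
member 0 (0-1): L=3.6051, (cx,cy)=(0.1678,0.9858)
member 1 (0-2): L=1.3810, (cx,cy)=(1.0000,0.0000)
member 2 (1-2): L=3.6377, (cx,cy)=(0.2133,-0.9770)
member 3 (1-3): L=1.6440, (cx,cy)=(0.9720,-0.2348)
member 4 (2-3): L=3.2729, (cx,cy)=(0.2512,0.9679)
member 5 (2-4): L=1.4460, (cx,cy)=(1.0000,0.0000)
member 6 (3-4): L=3.2289, (cx,cy)=(0.1933,-0.9811)
member 7 (3-5): L=1.3423, (cx,cy)=(0.9909,0.1348)
member 8 (4-5): L=3.4226, (cx,cy)=(0.2063,0.9785)
member 9 (4-6): L=1.3730, (cx,cy)=(1.0000,0.0000)
member 10 (5-6): L=3.4148, (cx,cy)=(0.1953,-0.9807)
solve A·x = −loads:
  F[0-1] = -2795.9802 N (compression)
  F[0-2] = -1196.8682 N (compression)
  F[1-2] = +966.1332 N (tension)
  F[1-3] = +1019.2677 N (tension)
  F[2-3] = -975.1513 N (compression)
  F[2-4] = -745.8608 N (compression)
  F[3-4] = +1275.2240 N (tension)
  F[3-5] = +504.0190 N (tension)
  F[4-5] = -1278.6833 N (compression)
  F[4-6] = -235.6544 N (compression)
  F[5-6] = +1206.4570 N (tension)
  Rx@0 = +1666.0800 N
  Ry@0 = +2756.3283 N
  Ry@6 = -1183.2183 N

-745.861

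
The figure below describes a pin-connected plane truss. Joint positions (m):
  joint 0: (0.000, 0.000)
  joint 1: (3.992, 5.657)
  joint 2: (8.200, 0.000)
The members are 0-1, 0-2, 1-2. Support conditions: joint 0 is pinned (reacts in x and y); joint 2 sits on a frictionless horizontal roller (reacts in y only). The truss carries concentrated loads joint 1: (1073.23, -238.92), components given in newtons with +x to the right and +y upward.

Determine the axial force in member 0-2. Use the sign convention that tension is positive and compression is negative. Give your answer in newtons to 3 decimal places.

637.271

N=3 nodes, M=3 members, R=3 reactions → 2N=6, M+R=6
member 0 (0-1): L=6.9237, (cx,cy)=(0.5766,0.8170)
member 1 (0-2): L=8.2000, (cx,cy)=(1.0000,0.0000)
member 2 (1-2): L=7.0505, (cx,cy)=(0.5968,-0.8024)
solve A·x = −loads:
  F[0-1] = +756.1259 N (tension)
  F[0-2] = +637.2707 N (tension)
  F[1-2] = -1067.7396 N (compression)
  Rx@0 = -1073.2300 N
  Ry@0 = -617.7911 N
  Ry@2 = +856.7111 N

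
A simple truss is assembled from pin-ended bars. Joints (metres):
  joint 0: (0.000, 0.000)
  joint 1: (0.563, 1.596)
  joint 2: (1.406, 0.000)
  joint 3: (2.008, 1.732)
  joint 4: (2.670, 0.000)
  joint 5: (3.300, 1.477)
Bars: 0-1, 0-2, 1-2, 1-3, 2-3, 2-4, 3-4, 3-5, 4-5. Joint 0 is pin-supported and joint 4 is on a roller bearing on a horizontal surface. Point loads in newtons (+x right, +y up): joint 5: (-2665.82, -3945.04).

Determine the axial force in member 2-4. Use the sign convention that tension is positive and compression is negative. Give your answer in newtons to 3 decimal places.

N=6 nodes, M=9 members, R=3 reactions → 2N=12, M+R=12
member 0 (0-1): L=1.6924, (cx,cy)=(0.3327,0.9430)
member 1 (0-2): L=1.4060, (cx,cy)=(1.0000,0.0000)
member 2 (1-2): L=1.8050, (cx,cy)=(0.4670,-0.8842)
member 3 (1-3): L=1.4514, (cx,cy)=(0.9956,0.0937)
member 4 (2-3): L=1.8336, (cx,cy)=(0.3283,0.9446)
member 5 (2-4): L=1.2640, (cx,cy)=(1.0000,0.0000)
member 6 (3-4): L=1.8542, (cx,cy)=(0.3570,-0.9341)
member 7 (3-5): L=1.3169, (cx,cy)=(0.9811,-0.1936)
member 8 (4-5): L=1.6057, (cx,cy)=(0.3923,0.9198)
solve A·x = −loads:
  F[0-1] = -576.6805 N (compression)
  F[0-2] = -2473.9783 N (compression)
  F[1-2] = +566.4574 N (tension)
  F[1-3] = -458.4212 N (compression)
  F[2-3] = -530.2727 N (compression)
  F[2-4] = -2035.3224 N (compression)
  F[3-4] = +773.8003 N (tension)
  F[3-5] = -924.2574 N (compression)
  F[4-5] = -4483.4927 N (compression)
  Rx@0 = +2665.8200 N
  Ry@0 = +543.8356 N
  Ry@4 = +3401.2044 N

-2035.322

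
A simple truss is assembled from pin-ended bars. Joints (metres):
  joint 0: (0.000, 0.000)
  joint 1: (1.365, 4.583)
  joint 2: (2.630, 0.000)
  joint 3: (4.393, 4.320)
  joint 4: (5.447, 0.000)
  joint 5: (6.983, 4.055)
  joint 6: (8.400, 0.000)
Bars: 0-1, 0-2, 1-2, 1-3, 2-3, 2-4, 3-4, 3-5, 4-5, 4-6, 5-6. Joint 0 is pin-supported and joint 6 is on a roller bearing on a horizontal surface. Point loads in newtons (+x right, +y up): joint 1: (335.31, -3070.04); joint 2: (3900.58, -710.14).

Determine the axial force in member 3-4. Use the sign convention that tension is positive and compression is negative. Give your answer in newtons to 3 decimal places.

-863.930

N=7 nodes, M=11 members, R=3 reactions → 2N=14, M+R=14
member 0 (0-1): L=4.7820, (cx,cy)=(0.2854,0.9584)
member 1 (0-2): L=2.6300, (cx,cy)=(1.0000,0.0000)
member 2 (1-2): L=4.7544, (cx,cy)=(0.2661,-0.9640)
member 3 (1-3): L=3.0394, (cx,cy)=(0.9962,-0.0865)
member 4 (2-3): L=4.6659, (cx,cy)=(0.3778,0.9259)
member 5 (2-4): L=2.8170, (cx,cy)=(1.0000,0.0000)
member 6 (3-4): L=4.4467, (cx,cy)=(0.2370,-0.9715)
member 7 (3-5): L=2.6035, (cx,cy)=(0.9948,-0.1018)
member 8 (4-5): L=4.3362, (cx,cy)=(0.3542,0.9352)
member 9 (4-6): L=2.9530, (cx,cy)=(1.0000,0.0000)
member 10 (5-6): L=4.2955, (cx,cy)=(0.3299,-0.9440)
solve A·x = −loads:
  F[0-1] = -3000.8670 N (compression)
  F[0-2] = +5092.4814 N (tension)
  F[1-2] = -96.1931 N (compression)
  F[1-3] = -1170.6983 N (compression)
  F[2-3] = +867.1496 N (tension)
  F[2-4] = +838.6563 N (tension)
  F[3-4] = -863.9297 N (compression)
  F[3-5] = -637.1895 N (compression)
  F[4-5] = +897.5058 N (tension)
  F[4-6] = +315.9566 N (tension)
  F[5-6] = -957.7816 N (compression)
  Rx@0 = -4235.8900 N
  Ry@0 = +2876.0135 N
  Ry@6 = +904.1665 N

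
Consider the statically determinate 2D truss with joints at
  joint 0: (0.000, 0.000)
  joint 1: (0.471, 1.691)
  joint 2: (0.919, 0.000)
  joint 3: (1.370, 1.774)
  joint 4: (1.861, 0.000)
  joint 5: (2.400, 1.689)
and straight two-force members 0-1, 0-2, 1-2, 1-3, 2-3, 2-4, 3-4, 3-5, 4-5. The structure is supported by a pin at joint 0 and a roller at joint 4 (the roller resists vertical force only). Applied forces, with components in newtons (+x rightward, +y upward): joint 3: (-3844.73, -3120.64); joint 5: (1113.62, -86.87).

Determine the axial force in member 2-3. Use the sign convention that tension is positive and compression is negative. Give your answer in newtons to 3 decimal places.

N=6 nodes, M=9 members, R=3 reactions → 2N=12, M+R=12
member 0 (0-1): L=1.7554, (cx,cy)=(0.2683,0.9633)
member 1 (0-2): L=0.9190, (cx,cy)=(1.0000,0.0000)
member 2 (1-2): L=1.7493, (cx,cy)=(0.2561,-0.9667)
member 3 (1-3): L=0.9028, (cx,cy)=(0.9958,0.0919)
member 4 (2-3): L=1.8304, (cx,cy)=(0.2464,0.9692)
member 5 (2-4): L=0.9420, (cx,cy)=(1.0000,0.0000)
member 6 (3-4): L=1.8407, (cx,cy)=(0.2667,-0.9638)
member 7 (3-5): L=1.0335, (cx,cy)=(0.9966,-0.0822)
member 8 (4-5): L=1.7729, (cx,cy)=(0.3040,0.9527)
solve A·x = −loads:
  F[0-1] = -3583.8979 N (compression)
  F[0-2] = -1769.4800 N (compression)
  F[1-2] = +3396.6577 N (tension)
  F[1-3] = -1839.2924 N (compression)
  F[2-3] = -3387.8272 N (compression)
  F[2-4] = -64.8798 N (compression)
  F[3-4] = +249.0900 N (tension)
  F[3-5] = +1115.8361 N (tension)
  F[4-5] = +5.1451 N (tension)
  Rx@0 = +2731.1100 N
  Ry@0 = +3452.4762 N
  Ry@4 = -244.9662 N

-3387.827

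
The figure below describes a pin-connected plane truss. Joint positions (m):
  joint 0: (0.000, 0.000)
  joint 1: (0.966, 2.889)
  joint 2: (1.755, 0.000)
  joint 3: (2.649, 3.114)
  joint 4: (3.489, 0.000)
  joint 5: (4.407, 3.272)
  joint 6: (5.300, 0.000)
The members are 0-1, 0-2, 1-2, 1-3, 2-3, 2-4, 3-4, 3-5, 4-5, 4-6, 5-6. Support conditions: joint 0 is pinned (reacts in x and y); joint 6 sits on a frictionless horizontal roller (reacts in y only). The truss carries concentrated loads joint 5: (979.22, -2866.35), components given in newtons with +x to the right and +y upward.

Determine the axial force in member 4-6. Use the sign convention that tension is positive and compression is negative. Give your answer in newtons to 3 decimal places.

815.470

N=7 nodes, M=11 members, R=3 reactions → 2N=14, M+R=14
member 0 (0-1): L=3.0462, (cx,cy)=(0.3171,0.9484)
member 1 (0-2): L=1.7550, (cx,cy)=(1.0000,0.0000)
member 2 (1-2): L=2.9948, (cx,cy)=(0.2635,-0.9647)
member 3 (1-3): L=1.6980, (cx,cy)=(0.9912,0.1325)
member 4 (2-3): L=3.2398, (cx,cy)=(0.2759,0.9612)
member 5 (2-4): L=1.7340, (cx,cy)=(1.0000,0.0000)
member 6 (3-4): L=3.2253, (cx,cy)=(0.2604,-0.9655)
member 7 (3-5): L=1.7651, (cx,cy)=(0.9960,0.0895)
member 8 (4-5): L=3.3983, (cx,cy)=(0.2701,0.9628)
member 9 (4-6): L=1.8110, (cx,cy)=(1.0000,0.0000)
member 10 (5-6): L=3.3917, (cx,cy)=(0.2633,-0.9647)
solve A·x = −loads:
  F[0-1] = +128.1932 N (tension)
  F[0-2] = +938.5681 N (tension)
  F[1-2] = -116.1546 N (compression)
  F[1-3] = +71.8875 N (tension)
  F[2-3] = +116.5772 N (tension)
  F[2-4] = +875.7977 N (tension)
  F[3-4] = -113.5424 N (compression)
  F[3-5] = +133.5294 N (tension)
  F[4-5] = +113.8569 N (tension)
  F[4-6] = +815.4703 N (tension)
  F[5-6] = -3097.2082 N (compression)
  Rx@0 = -979.2200 N
  Ry@0 = -121.5768 N
  Ry@6 = +2987.9268 N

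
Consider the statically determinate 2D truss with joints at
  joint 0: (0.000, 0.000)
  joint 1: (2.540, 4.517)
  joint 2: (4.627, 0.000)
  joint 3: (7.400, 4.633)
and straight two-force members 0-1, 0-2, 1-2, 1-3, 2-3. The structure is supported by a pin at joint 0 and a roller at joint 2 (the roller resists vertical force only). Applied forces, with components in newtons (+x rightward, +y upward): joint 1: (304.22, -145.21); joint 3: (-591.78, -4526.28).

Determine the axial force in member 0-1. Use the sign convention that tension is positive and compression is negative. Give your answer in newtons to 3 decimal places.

N=4 nodes, M=5 members, R=3 reactions → 2N=8, M+R=8
member 0 (0-1): L=5.1822, (cx,cy)=(0.4901,0.8716)
member 1 (0-2): L=4.6270, (cx,cy)=(1.0000,0.0000)
member 2 (1-2): L=4.9758, (cx,cy)=(0.4194,-0.9078)
member 3 (1-3): L=4.8614, (cx,cy)=(0.9997,0.0239)
member 4 (2-3): L=5.3995, (cx,cy)=(0.5136,0.8580)
solve A·x = −loads:
  F[0-1] = +2697.8734 N (tension)
  F[0-2] = -1609.9014 N (compression)
  F[1-2] = -2693.9322 N (compression)
  F[1-3] = +2148.6431 N (tension)
  F[2-3] = -5334.8410 N (compression)
  Rx@0 = +287.5600 N
  Ry@0 = -2351.5812 N
  Ry@2 = +7023.0712 N

2697.873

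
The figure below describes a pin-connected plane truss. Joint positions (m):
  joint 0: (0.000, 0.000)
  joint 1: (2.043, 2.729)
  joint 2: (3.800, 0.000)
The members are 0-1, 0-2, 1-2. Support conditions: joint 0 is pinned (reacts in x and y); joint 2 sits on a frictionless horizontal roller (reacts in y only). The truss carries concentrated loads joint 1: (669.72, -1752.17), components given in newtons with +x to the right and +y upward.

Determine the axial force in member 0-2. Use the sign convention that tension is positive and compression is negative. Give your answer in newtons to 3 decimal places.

916.155

N=3 nodes, M=3 members, R=3 reactions → 2N=6, M+R=6
member 0 (0-1): L=3.4090, (cx,cy)=(0.5993,0.8005)
member 1 (0-2): L=3.8000, (cx,cy)=(1.0000,0.0000)
member 2 (1-2): L=3.2457, (cx,cy)=(0.5413,-0.8408)
solve A·x = −loads:
  F[0-1] = -411.2080 N (compression)
  F[0-2] = +916.1552 N (tension)
  F[1-2] = -1692.4040 N (compression)
  Rx@0 = -669.7200 N
  Ry@0 = +329.1834 N
  Ry@2 = +1422.9866 N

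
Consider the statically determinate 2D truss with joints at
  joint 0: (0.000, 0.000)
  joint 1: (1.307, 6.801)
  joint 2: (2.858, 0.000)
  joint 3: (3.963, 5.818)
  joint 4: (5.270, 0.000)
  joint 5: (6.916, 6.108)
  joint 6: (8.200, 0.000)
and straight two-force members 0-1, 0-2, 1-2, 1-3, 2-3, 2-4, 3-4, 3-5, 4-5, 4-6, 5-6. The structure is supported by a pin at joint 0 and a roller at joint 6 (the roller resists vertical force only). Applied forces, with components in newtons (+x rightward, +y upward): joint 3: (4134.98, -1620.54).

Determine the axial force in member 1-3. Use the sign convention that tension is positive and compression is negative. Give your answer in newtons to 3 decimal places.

1026.009

N=7 nodes, M=11 members, R=3 reactions → 2N=14, M+R=14
member 0 (0-1): L=6.9254, (cx,cy)=(0.1887,0.9820)
member 1 (0-2): L=2.8580, (cx,cy)=(1.0000,0.0000)
member 2 (1-2): L=6.9756, (cx,cy)=(0.2223,-0.9750)
member 3 (1-3): L=2.8321, (cx,cy)=(0.9378,-0.3471)
member 4 (2-3): L=5.9220, (cx,cy)=(0.1866,0.9824)
member 5 (2-4): L=2.4120, (cx,cy)=(1.0000,0.0000)
member 6 (3-4): L=5.9630, (cx,cy)=(0.2192,-0.9757)
member 7 (3-5): L=2.9672, (cx,cy)=(0.9952,0.0977)
member 8 (4-5): L=6.3259, (cx,cy)=(0.2602,0.9656)
member 9 (4-6): L=2.9300, (cx,cy)=(1.0000,0.0000)
member 10 (5-6): L=6.2415, (cx,cy)=(0.2057,-0.9786)
solve A·x = −loads:
  F[0-1] = +2134.8366 N (tension)
  F[0-2] = +3732.0846 N (tension)
  F[1-2] = -2515.5675 N (compression)
  F[1-3] = +1026.0090 N (tension)
  F[2-3] = +2496.4412 N (tension)
  F[2-4] = +2706.9419 N (tension)
  F[3-4] = -3993.9992 N (compression)
  F[3-5] = -1840.3279 N (compression)
  F[4-5] = +4035.8961 N (tension)
  F[4-6] = +781.3762 N (tension)
  F[5-6] = -3798.2550 N (compression)
  Rx@0 = -4134.9800 N
  Ry@0 = -2096.4739 N
  Ry@6 = +3717.0139 N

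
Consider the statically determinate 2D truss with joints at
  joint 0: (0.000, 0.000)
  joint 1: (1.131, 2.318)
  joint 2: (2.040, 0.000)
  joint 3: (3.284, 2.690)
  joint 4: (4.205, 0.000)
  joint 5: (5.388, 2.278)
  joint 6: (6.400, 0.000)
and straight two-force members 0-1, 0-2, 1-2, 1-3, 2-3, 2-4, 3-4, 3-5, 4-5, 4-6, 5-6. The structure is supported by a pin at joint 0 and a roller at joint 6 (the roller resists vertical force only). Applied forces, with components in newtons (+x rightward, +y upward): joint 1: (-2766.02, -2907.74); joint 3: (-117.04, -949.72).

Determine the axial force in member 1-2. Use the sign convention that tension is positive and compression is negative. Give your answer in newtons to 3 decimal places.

1154.938

N=7 nodes, M=11 members, R=3 reactions → 2N=14, M+R=14
member 0 (0-1): L=2.5792, (cx,cy)=(0.4385,0.8987)
member 1 (0-2): L=2.0400, (cx,cy)=(1.0000,0.0000)
member 2 (1-2): L=2.4899, (cx,cy)=(0.3651,-0.9310)
member 3 (1-3): L=2.1849, (cx,cy)=(0.9854,0.1703)
member 4 (2-3): L=2.9637, (cx,cy)=(0.4197,0.9076)
member 5 (2-4): L=2.1650, (cx,cy)=(1.0000,0.0000)
member 6 (3-4): L=2.8433, (cx,cy)=(0.3239,-0.9461)
member 7 (3-5): L=2.1440, (cx,cy)=(0.9814,-0.1922)
member 8 (4-5): L=2.5669, (cx,cy)=(0.4609,0.8875)
member 9 (4-6): L=2.1950, (cx,cy)=(1.0000,0.0000)
member 10 (5-6): L=2.4927, (cx,cy)=(0.4060,-0.9139)
solve A·x = −loads:
  F[0-1] = -4347.5850 N (compression)
  F[0-2] = -976.6107 N (compression)
  F[1-2] = +1154.9382 N (tension)
  F[1-3] = +444.4138 N (tension)
  F[2-3] = -1184.6282 N (compression)
  F[2-4] = -57.7259 N (compression)
  F[3-4] = +43.6526 N (tension)
  F[3-5] = +44.4137 N (tension)
  F[4-5] = -46.5360 N (compression)
  F[4-6] = -22.1387 N (compression)
  F[5-6] = +54.5303 N (tension)
  Rx@0 = +2883.0600 N
  Ry@0 = +3907.2940 N
  Ry@6 = -49.8340 N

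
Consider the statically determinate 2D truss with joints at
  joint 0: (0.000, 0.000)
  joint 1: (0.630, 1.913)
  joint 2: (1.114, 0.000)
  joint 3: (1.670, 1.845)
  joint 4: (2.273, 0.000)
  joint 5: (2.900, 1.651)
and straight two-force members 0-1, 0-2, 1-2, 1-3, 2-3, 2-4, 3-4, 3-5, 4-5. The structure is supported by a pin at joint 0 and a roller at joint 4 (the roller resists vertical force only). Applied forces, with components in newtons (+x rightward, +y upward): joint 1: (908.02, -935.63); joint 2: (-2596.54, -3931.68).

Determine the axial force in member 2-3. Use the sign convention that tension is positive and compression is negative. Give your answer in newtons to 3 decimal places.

N=6 nodes, M=9 members, R=3 reactions → 2N=12, M+R=12
member 0 (0-1): L=2.0141, (cx,cy)=(0.3128,0.9498)
member 1 (0-2): L=1.1140, (cx,cy)=(1.0000,0.0000)
member 2 (1-2): L=1.9733, (cx,cy)=(0.2453,-0.9695)
member 3 (1-3): L=1.0422, (cx,cy)=(0.9979,-0.0652)
member 4 (2-3): L=1.9270, (cx,cy)=(0.2885,0.9575)
member 5 (2-4): L=1.1590, (cx,cy)=(1.0000,0.0000)
member 6 (3-4): L=1.9410, (cx,cy)=(0.3107,-0.9505)
member 7 (3-5): L=1.2452, (cx,cy)=(0.9878,-0.1558)
member 8 (4-5): L=1.7660, (cx,cy)=(0.3550,0.9349)
solve A·x = −loads:
  F[0-1] = -2018.1281 N (compression)
  F[0-2] = -1057.2499 N (compression)
  F[1-2] = +1134.7333 N (tension)
  F[1-3] = -1821.4954 N (compression)
  F[2-3] = +2957.3918 N (tension)
  F[2-4] = +964.2945 N (tension)
  F[3-4] = -3104.0360 N (compression)
  F[3-5] = -0.0000 N (compression)
  F[4-5] = +0.0000 N (tension)
  Rx@0 = +1688.5200 N
  Ry@0 = +1916.8566 N
  Ry@4 = +2950.4534 N

2957.392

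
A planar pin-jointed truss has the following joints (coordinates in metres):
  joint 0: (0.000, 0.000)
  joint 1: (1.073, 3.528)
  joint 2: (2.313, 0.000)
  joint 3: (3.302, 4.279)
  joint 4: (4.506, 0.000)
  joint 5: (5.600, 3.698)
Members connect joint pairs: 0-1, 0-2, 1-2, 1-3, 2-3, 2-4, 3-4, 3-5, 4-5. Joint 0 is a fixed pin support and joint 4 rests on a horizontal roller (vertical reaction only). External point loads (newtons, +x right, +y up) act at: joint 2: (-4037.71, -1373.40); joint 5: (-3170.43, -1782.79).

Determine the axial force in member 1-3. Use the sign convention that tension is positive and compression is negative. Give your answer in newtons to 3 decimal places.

N=6 nodes, M=9 members, R=3 reactions → 2N=12, M+R=12
member 0 (0-1): L=3.6876, (cx,cy)=(0.2910,0.9567)
member 1 (0-2): L=2.3130, (cx,cy)=(1.0000,0.0000)
member 2 (1-2): L=3.7396, (cx,cy)=(0.3316,-0.9434)
member 3 (1-3): L=2.3521, (cx,cy)=(0.9477,0.3193)
member 4 (2-3): L=4.3918, (cx,cy)=(0.2252,0.9743)
member 5 (2-4): L=2.1930, (cx,cy)=(1.0000,0.0000)
member 6 (3-4): L=4.4452, (cx,cy)=(0.2709,-0.9626)
member 7 (3-5): L=2.3703, (cx,cy)=(0.9695,-0.2451)
member 8 (4-5): L=3.8564, (cx,cy)=(0.2837,0.9589)
solve A·x = −loads:
  F[0-1] = -2965.8253 N (compression)
  F[0-2] = -6345.1496 N (compression)
  F[1-2] = +2413.6356 N (tension)
  F[1-3] = -1755.1957 N (compression)
  F[2-3] = -927.5052 N (compression)
  F[2-4] = -1298.2380 N (compression)
  F[3-4] = +2166.8169 N (tension)
  F[3-5] = -2536.4660 N (compression)
  F[4-5] = -2507.5312 N (compression)
  Rx@0 = +7208.1400 N
  Ry@0 = +2837.4931 N
  Ry@4 = +318.6969 N

-1755.196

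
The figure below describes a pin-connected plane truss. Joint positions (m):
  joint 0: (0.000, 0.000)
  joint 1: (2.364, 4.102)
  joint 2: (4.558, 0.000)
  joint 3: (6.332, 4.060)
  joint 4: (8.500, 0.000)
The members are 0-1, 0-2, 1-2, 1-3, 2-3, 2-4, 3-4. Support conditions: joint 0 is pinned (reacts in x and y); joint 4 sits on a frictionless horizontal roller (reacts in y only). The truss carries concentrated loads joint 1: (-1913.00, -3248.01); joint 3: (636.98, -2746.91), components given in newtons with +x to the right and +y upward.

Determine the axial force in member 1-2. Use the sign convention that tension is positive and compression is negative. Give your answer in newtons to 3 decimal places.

N=5 nodes, M=7 members, R=3 reactions → 2N=10, M+R=10
member 0 (0-1): L=4.7344, (cx,cy)=(0.4993,0.8664)
member 1 (0-2): L=4.5580, (cx,cy)=(1.0000,0.0000)
member 2 (1-2): L=4.6519, (cx,cy)=(0.4716,-0.8818)
member 3 (1-3): L=3.9682, (cx,cy)=(0.9999,-0.0106)
member 4 (2-3): L=4.4307, (cx,cy)=(0.4004,0.9163)
member 5 (2-4): L=3.9420, (cx,cy)=(1.0000,0.0000)
member 6 (3-4): L=4.6026, (cx,cy)=(0.4710,-0.8821)
solve A·x = −loads:
  F[0-1] = -4229.1898 N (compression)
  F[0-2] = +835.6996 N (tension)
  F[1-2] = +477.1184 N (tension)
  F[1-3] = -423.7699 N (compression)
  F[2-3] = -459.1286 N (compression)
  F[2-4] = +1244.5578 N (tension)
  F[3-4] = -2642.1531 N (compression)
  Rx@0 = +1276.0200 N
  Ry@0 = +3664.2444 N
  Ry@4 = +2330.6756 N

477.118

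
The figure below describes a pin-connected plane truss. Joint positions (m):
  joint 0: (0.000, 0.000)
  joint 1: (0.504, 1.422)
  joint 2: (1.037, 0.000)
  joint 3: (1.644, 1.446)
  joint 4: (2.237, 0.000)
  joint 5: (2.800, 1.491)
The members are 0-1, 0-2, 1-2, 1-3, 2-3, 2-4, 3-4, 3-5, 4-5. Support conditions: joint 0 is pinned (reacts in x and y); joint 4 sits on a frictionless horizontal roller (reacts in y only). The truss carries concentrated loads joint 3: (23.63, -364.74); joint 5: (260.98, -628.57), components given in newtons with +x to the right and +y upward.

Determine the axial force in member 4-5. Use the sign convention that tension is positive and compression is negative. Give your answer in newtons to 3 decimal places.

N=6 nodes, M=9 members, R=3 reactions → 2N=12, M+R=12
member 0 (0-1): L=1.5087, (cx,cy)=(0.3341,0.9425)
member 1 (0-2): L=1.0370, (cx,cy)=(1.0000,0.0000)
member 2 (1-2): L=1.5186, (cx,cy)=(0.3510,-0.9364)
member 3 (1-3): L=1.1403, (cx,cy)=(0.9998,0.0210)
member 4 (2-3): L=1.5682, (cx,cy)=(0.3871,0.9221)
member 5 (2-4): L=1.2000, (cx,cy)=(1.0000,0.0000)
member 6 (3-4): L=1.5629, (cx,cy)=(0.3794,-0.9252)
member 7 (3-5): L=1.1569, (cx,cy)=(0.9992,0.0389)
member 8 (4-5): L=1.5938, (cx,cy)=(0.3533,0.9355)
solve A·x = −loads:
  F[0-1] = +266.0133 N (tension)
  F[0-2] = +195.7435 N (tension)
  F[1-2] = -263.6861 N (compression)
  F[1-3] = +181.4551 N (tension)
  F[2-3] = +267.7837 N (tension)
  F[2-4] = -0.4530 N (compression)
  F[3-4] = -643.9358 N (compression)
  F[3-5] = +506.1446 N (tension)
  F[4-5] = -692.9332 N (compression)
  Rx@0 = -284.6100 N
  Ry@0 = -250.7306 N
  Ry@4 = +1244.0406 N

-692.933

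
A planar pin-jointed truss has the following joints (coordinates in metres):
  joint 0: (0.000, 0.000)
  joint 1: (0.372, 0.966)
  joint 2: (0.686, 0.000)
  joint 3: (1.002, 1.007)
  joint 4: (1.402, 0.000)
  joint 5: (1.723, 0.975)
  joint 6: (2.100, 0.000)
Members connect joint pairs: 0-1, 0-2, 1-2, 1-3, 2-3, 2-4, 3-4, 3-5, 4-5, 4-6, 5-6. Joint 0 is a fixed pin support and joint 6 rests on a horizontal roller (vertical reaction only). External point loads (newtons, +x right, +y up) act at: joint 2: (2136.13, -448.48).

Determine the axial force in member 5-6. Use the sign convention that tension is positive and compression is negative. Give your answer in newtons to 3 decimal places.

-157.074

N=7 nodes, M=11 members, R=3 reactions → 2N=14, M+R=14
member 0 (0-1): L=1.0352, (cx,cy)=(0.3594,0.9332)
member 1 (0-2): L=0.6860, (cx,cy)=(1.0000,0.0000)
member 2 (1-2): L=1.0158, (cx,cy)=(0.3091,-0.9510)
member 3 (1-3): L=0.6313, (cx,cy)=(0.9979,0.0649)
member 4 (2-3): L=1.0554, (cx,cy)=(0.2994,0.9541)
member 5 (2-4): L=0.7160, (cx,cy)=(1.0000,0.0000)
member 6 (3-4): L=1.0835, (cx,cy)=(0.3692,-0.9294)
member 7 (3-5): L=0.7217, (cx,cy)=(0.9990,-0.0443)
member 8 (4-5): L=1.0265, (cx,cy)=(0.3127,0.9498)
member 9 (4-6): L=0.6980, (cx,cy)=(1.0000,0.0000)
member 10 (5-6): L=1.0453, (cx,cy)=(0.3606,-0.9327)
solve A·x = −loads:
  F[0-1] = -323.5939 N (compression)
  F[0-2] = +2252.4191 N (tension)
  F[1-2] = +303.1584 N (tension)
  F[1-3] = -210.4489 N (compression)
  F[2-3] = +167.8715 N (tension)
  F[2-4] = +159.7426 N (tension)
  F[3-4] = -152.7016 N (compression)
  F[3-5] = -103.4727 N (compression)
  F[4-5] = +149.4091 N (tension)
  F[4-6] = +56.6480 N (tension)
  F[5-6] = -157.0741 N (compression)
  Rx@0 = -2136.1300 N
  Ry@0 = +301.9765 N
  Ry@6 = +146.5035 N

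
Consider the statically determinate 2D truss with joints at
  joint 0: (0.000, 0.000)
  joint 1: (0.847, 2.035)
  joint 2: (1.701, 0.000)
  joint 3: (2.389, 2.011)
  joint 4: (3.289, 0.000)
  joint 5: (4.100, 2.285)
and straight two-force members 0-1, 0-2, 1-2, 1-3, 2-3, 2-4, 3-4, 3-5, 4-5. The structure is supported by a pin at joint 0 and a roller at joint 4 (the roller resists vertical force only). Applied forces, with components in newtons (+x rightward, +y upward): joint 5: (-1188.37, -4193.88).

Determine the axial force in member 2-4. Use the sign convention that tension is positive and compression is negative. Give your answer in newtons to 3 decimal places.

-1436.081

N=6 nodes, M=9 members, R=3 reactions → 2N=12, M+R=12
member 0 (0-1): L=2.2042, (cx,cy)=(0.3843,0.9232)
member 1 (0-2): L=1.7010, (cx,cy)=(1.0000,0.0000)
member 2 (1-2): L=2.2069, (cx,cy)=(0.3870,-0.9221)
member 3 (1-3): L=1.5422, (cx,cy)=(0.9999,-0.0156)
member 4 (2-3): L=2.1254, (cx,cy)=(0.3237,0.9462)
member 5 (2-4): L=1.5880, (cx,cy)=(1.0000,0.0000)
member 6 (3-4): L=2.2032, (cx,cy)=(0.4085,-0.9128)
member 7 (3-5): L=1.7328, (cx,cy)=(0.9874,0.1581)
member 8 (4-5): L=2.4247, (cx,cy)=(0.3345,0.9424)
solve A·x = −loads:
  F[0-1] = +225.8569 N (tension)
  F[0-2] = -1275.1580 N (compression)
  F[1-2] = -229.0948 N (compression)
  F[1-3] = +175.4604 N (tension)
  F[2-3] = +223.2679 N (tension)
  F[2-4] = -1436.0807 N (compression)
  F[3-4] = -172.6152 N (compression)
  F[3-5] = +322.2778 N (tension)
  F[4-5] = -4504.2749 N (compression)
  Rx@0 = +1188.3700 N
  Ry@0 = -208.5166 N
  Ry@4 = +4402.3966 N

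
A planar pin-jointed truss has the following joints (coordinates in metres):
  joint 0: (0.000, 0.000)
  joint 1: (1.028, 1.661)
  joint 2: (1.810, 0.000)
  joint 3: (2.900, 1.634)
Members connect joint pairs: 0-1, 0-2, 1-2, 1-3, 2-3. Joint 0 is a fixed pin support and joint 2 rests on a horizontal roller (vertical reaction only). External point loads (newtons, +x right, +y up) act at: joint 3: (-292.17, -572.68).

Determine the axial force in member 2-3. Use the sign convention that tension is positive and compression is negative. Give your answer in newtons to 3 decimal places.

-686.862

N=4 nodes, M=5 members, R=3 reactions → 2N=8, M+R=8
member 0 (0-1): L=1.9534, (cx,cy)=(0.5263,0.8503)
member 1 (0-2): L=1.8100, (cx,cy)=(1.0000,0.0000)
member 2 (1-2): L=1.8359, (cx,cy)=(0.4260,-0.9047)
member 3 (1-3): L=1.8722, (cx,cy)=(0.9999,-0.0144)
member 4 (2-3): L=1.9642, (cx,cy)=(0.5549,0.8319)
solve A·x = −loads:
  F[0-1] = +95.3918 N (tension)
  F[0-2] = -342.3715 N (compression)
  F[1-2] = -91.0722 N (compression)
  F[1-3] = +89.0033 N (tension)
  F[2-3] = -686.8624 N (compression)
  Rx@0 = +292.1700 N
  Ry@0 = -81.1135 N
  Ry@2 = +653.7935 N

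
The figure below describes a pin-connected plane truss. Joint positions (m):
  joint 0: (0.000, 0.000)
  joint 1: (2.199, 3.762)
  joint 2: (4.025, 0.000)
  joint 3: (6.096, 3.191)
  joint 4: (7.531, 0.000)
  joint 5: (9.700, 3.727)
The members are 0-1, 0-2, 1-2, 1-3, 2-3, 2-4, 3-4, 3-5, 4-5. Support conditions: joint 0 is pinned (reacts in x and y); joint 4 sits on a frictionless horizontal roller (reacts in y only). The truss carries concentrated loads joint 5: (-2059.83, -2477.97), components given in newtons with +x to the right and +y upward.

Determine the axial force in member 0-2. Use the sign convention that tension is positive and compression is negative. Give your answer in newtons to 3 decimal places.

-1881.136

N=6 nodes, M=9 members, R=3 reactions → 2N=12, M+R=12
member 0 (0-1): L=4.3576, (cx,cy)=(0.5046,0.8633)
member 1 (0-2): L=4.0250, (cx,cy)=(1.0000,0.0000)
member 2 (1-2): L=4.1817, (cx,cy)=(0.4367,-0.8996)
member 3 (1-3): L=3.9386, (cx,cy)=(0.9894,-0.1450)
member 4 (2-3): L=3.8041, (cx,cy)=(0.5444,0.8388)
member 5 (2-4): L=3.5060, (cx,cy)=(1.0000,0.0000)
member 6 (3-4): L=3.4988, (cx,cy)=(0.4101,-0.9120)
member 7 (3-5): L=3.6436, (cx,cy)=(0.9891,0.1471)
member 8 (4-5): L=4.3122, (cx,cy)=(0.5030,0.8643)
solve A·x = −loads:
  F[0-1] = -354.1010 N (compression)
  F[0-2] = -1881.1360 N (compression)
  F[1-2] = +397.1642 N (tension)
  F[1-3] = -355.8797 N (compression)
  F[2-3] = -425.9538 N (compression)
  F[2-4] = -1475.8181 N (compression)
  F[3-4] = +224.9175 N (tension)
  F[3-5] = -683.6973 N (compression)
  F[4-5] = -2750.6856 N (compression)
  Rx@0 = +2059.8300 N
  Ry@0 = +305.7057 N
  Ry@4 = +2172.2643 N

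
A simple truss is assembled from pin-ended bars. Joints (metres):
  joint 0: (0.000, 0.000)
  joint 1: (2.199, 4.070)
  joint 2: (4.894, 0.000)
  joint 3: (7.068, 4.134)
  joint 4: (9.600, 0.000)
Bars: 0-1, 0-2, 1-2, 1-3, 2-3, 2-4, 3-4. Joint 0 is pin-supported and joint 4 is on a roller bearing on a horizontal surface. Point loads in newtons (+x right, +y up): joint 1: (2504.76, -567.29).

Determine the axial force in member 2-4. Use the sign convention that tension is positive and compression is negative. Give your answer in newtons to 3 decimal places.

N=5 nodes, M=7 members, R=3 reactions → 2N=10, M+R=10
member 0 (0-1): L=4.6261, (cx,cy)=(0.4753,0.8798)
member 1 (0-2): L=4.8940, (cx,cy)=(1.0000,0.0000)
member 2 (1-2): L=4.8814, (cx,cy)=(0.5521,-0.8338)
member 3 (1-3): L=4.8694, (cx,cy)=(0.9999,0.0131)
member 4 (2-3): L=4.6708, (cx,cy)=(0.4654,0.8851)
member 5 (2-4): L=4.7060, (cx,cy)=(1.0000,0.0000)
member 6 (3-4): L=4.8478, (cx,cy)=(0.5223,-0.8528)
solve A·x = −loads:
  F[0-1] = +709.9010 N (tension)
  F[0-2] = +2167.3087 N (tension)
  F[1-2] = -1451.0030 N (compression)
  F[1-3] = -1366.3319 N (compression)
  F[2-3] = +1366.9071 N (tension)
  F[2-4] = +729.9919 N (tension)
  F[3-4] = -1397.6464 N (compression)
  Rx@0 = -2504.7600 N
  Ry@0 = -624.5687 N
  Ry@4 = +1191.8587 N

729.992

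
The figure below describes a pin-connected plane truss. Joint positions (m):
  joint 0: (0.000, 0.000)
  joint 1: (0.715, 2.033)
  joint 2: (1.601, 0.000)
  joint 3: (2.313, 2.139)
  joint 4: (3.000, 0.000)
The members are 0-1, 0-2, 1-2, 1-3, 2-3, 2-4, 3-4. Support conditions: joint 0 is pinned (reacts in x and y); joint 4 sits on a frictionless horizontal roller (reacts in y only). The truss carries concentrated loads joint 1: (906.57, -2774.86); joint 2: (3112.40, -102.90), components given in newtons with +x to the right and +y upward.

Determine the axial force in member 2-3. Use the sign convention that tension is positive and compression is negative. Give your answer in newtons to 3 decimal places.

1464.603

N=5 nodes, M=7 members, R=3 reactions → 2N=10, M+R=10
member 0 (0-1): L=2.1551, (cx,cy)=(0.3318,0.9434)
member 1 (0-2): L=1.6010, (cx,cy)=(1.0000,0.0000)
member 2 (1-2): L=2.2177, (cx,cy)=(0.3995,-0.9167)
member 3 (1-3): L=1.6015, (cx,cy)=(0.9978,0.0662)
member 4 (2-3): L=2.2544, (cx,cy)=(0.3158,0.9488)
member 5 (2-4): L=1.3990, (cx,cy)=(1.0000,0.0000)
member 6 (3-4): L=2.2466, (cx,cy)=(0.3058,-0.9521)
solve A·x = −loads:
  F[0-1] = -1640.0472 N (compression)
  F[0-2] = +4563.0986 N (tension)
  F[1-2] = -1403.6256 N (compression)
  F[1-3] = -891.8815 N (compression)
  F[2-3] = +1464.6034 N (tension)
  F[2-4] = +427.3622 N (tension)
  F[3-4] = -1397.5538 N (compression)
  Rx@0 = -4018.9700 N
  Ry@0 = +1547.1518 N
  Ry@4 = +1330.6082 N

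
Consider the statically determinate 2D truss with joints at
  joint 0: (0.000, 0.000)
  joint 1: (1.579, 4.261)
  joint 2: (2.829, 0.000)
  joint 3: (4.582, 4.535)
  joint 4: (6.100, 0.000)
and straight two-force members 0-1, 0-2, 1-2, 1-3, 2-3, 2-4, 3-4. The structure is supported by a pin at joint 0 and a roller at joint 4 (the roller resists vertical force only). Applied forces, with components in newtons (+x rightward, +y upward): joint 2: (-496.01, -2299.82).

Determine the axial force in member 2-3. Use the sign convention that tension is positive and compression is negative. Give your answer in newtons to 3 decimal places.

1221.507

N=5 nodes, M=7 members, R=3 reactions → 2N=10, M+R=10
member 0 (0-1): L=4.5442, (cx,cy)=(0.3475,0.9377)
member 1 (0-2): L=2.8290, (cx,cy)=(1.0000,0.0000)
member 2 (1-2): L=4.4406, (cx,cy)=(0.2815,-0.9596)
member 3 (1-3): L=3.0155, (cx,cy)=(0.9959,0.0909)
member 4 (2-3): L=4.8620, (cx,cy)=(0.3605,0.9327)
member 5 (2-4): L=3.2710, (cx,cy)=(1.0000,0.0000)
member 6 (3-4): L=4.7823, (cx,cy)=(0.3174,-0.9483)
solve A·x = −loads:
  F[0-1] = -1315.1835 N (compression)
  F[0-2] = -39.0111 N (compression)
  F[1-2] = +1209.3760 N (tension)
  F[1-3] = -800.7455 N (compression)
  F[2-3] = +1221.5067 N (tension)
  F[2-4] = +357.0191 N (tension)
  F[3-4] = -1124.7551 N (compression)
  Rx@0 = +496.0100 N
  Ry@0 = +1233.2313 N
  Ry@4 = +1066.5887 N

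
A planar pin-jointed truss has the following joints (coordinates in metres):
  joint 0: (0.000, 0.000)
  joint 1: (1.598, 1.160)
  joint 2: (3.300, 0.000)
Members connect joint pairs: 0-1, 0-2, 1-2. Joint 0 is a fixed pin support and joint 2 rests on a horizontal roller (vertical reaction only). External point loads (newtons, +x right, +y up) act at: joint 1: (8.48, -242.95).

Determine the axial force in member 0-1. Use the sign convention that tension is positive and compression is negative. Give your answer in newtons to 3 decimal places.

-208.227

N=3 nodes, M=3 members, R=3 reactions → 2N=6, M+R=6
member 0 (0-1): L=1.9746, (cx,cy)=(0.8093,0.5874)
member 1 (0-2): L=3.3000, (cx,cy)=(1.0000,0.0000)
member 2 (1-2): L=2.0597, (cx,cy)=(0.8263,-0.5632)
solve A·x = −loads:
  F[0-1] = -208.2266 N (compression)
  F[0-2] = +176.9897 N (tension)
  F[1-2] = -214.1877 N (compression)
  Rx@0 = -8.4800 N
  Ry@0 = +122.3225 N
  Ry@2 = +120.6275 N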